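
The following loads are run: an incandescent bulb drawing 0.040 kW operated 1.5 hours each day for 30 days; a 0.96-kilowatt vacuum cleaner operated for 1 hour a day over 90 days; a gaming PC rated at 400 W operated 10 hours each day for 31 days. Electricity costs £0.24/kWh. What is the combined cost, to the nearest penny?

£50.93

incandescent bulb: Runtime = 1.5 h/day × 30 days = 45 h
incandescent bulb: 0.04 kW × 45 h = 1.8 kWh
vacuum cleaner: Runtime = 1 h/day × 90 days = 90 h
vacuum cleaner: 0.96 kW × 90 h = 86.4 kWh
gaming PC: Runtime = 10 h/day × 31 days = 310 h
gaming PC: 0.4 kW × 310 h = 124 kWh
Total energy = 212.2 kWh
Cost = 212.2 × £0.24 = £50.93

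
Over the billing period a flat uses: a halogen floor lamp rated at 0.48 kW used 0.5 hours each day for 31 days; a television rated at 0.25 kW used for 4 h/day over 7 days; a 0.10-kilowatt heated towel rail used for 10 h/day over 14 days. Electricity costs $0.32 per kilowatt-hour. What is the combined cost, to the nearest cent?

$9.10

halogen floor lamp: Runtime = 0.5 h/day × 31 days = 15.5 h
halogen floor lamp: 0.48 kW × 15.5 h = 7.44 kWh
television: Runtime = 4 h/day × 7 days = 28 h
television: 0.25 kW × 28 h = 7 kWh
heated towel rail: Runtime = 10 h/day × 14 days = 140 h
heated towel rail: 0.1 kW × 140 h = 14 kWh
Total energy = 28.44 kWh
Cost = 28.44 × $0.32 = $9.10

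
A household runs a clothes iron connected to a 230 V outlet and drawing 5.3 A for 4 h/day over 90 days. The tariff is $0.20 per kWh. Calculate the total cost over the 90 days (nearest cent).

Power = 5.3 A × 230 V = 1219 W = 1.219 kW
Runtime = 4 h/day × 90 days = 360 h
Energy = 1.219 kW × 360 h = 438.84 kWh
Cost = 438.84 kWh × $0.20/kWh = $87.77

$87.77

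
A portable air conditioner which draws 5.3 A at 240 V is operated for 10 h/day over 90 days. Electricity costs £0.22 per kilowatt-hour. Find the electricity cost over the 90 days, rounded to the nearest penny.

Power = 5.3 A × 240 V = 1272 W = 1.272 kW
Runtime = 10 h/day × 90 days = 900 h
Energy = 1.272 kW × 900 h = 1144.8 kWh
Cost = 1144.8 kWh × £0.22/kWh = £251.86

£251.86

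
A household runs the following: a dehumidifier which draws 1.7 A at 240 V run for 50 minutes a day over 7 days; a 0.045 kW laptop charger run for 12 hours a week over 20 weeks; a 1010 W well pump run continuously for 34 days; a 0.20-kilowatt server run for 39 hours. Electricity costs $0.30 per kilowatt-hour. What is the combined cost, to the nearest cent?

dehumidifier: Power = 1.7 A × 240 V = 408 W = 0.408 kW
dehumidifier: Runtime = 50 min × 7 = 350 min = 5.833333… h
dehumidifier: 0.408 kW × 5.833333… h = 2.38 kWh
laptop charger: Runtime = 12 h/week × 20 weeks = 240 h
laptop charger: 0.045 kW × 240 h = 10.8 kWh
well pump: Runtime = 24 h × 34 = 816 h
well pump: 1.01 kW × 816 h = 824.16 kWh
server: 0.2 kW × 39 h = 7.8 kWh
Total energy = 845.14 kWh
Cost = 845.14 × $0.30 = $253.54

$253.54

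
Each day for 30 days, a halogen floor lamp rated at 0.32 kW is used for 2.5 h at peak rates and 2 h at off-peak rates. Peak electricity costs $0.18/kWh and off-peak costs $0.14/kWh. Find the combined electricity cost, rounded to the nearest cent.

Peak energy = 0.32 kW × 2.5 h × 30 = 24 kWh
Off-peak energy = 0.32 kW × 2 h × 30 = 19.2 kWh
Cost = 24 × $0.18 + 19.2 × $0.14 = $4.32 + $2.688 = $7.01

$7.01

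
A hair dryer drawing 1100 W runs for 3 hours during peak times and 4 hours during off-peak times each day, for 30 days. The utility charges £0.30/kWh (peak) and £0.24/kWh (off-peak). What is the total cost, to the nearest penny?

£61.38

Peak energy = 1.1 kW × 3 h × 30 = 99 kWh
Off-peak energy = 1.1 kW × 4 h × 30 = 132 kWh
Cost = 99 × £0.30 + 132 × £0.24 = £29.7 + £31.68 = £61.38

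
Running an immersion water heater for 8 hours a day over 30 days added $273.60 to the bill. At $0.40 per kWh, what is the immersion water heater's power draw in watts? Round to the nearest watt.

Energy = $273.60 ÷ $0.40/kWh = 684 kWh
Runtime = 8 h/day × 30 days = 240 h
Power = 684 kWh ÷ 240 h = 2.85 kW = 2850 W

2850 W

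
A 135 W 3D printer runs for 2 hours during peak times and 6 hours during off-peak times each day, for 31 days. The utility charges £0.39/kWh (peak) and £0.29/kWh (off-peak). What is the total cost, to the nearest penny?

Peak energy = 0.135 kW × 2 h × 31 = 8.37 kWh
Off-peak energy = 0.135 kW × 6 h × 31 = 25.11 kWh
Cost = 8.37 × £0.39 + 25.11 × £0.29 = £3.2643 + £7.2819 = £10.55

£10.55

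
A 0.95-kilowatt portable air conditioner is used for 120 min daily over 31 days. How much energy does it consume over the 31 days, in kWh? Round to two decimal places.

58.90 kWh

Runtime = 120 min × 31 = 3720 min = 62 h
Energy = 0.95 kW × 62 h = 58.9 kWh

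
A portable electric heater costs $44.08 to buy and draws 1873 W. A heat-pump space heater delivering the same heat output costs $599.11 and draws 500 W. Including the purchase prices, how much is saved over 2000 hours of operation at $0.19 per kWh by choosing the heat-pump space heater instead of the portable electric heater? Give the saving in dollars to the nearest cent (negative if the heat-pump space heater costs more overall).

-$33.29

portable electric heater: $44.08 + (1873/1000) kW × 2000 h × $0.19 = $44.08 + $711.74 = $755.82
heat-pump space heater: $599.11 + (500/1000) kW × 2000 h × $0.19 = $599.11 + $190 = $789.11
Saving = $755.82 − $789.11 = −$33.29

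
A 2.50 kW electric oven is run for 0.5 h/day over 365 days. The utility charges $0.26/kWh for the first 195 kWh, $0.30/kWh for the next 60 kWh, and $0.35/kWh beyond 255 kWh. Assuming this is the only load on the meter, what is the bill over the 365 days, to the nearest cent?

$139.14

Runtime = 0.5 h/day × 365 days = 182.5 h
Energy = 2.5 kW × 182.5 h = 456.25 kWh
Tier 1 (0–195 kWh): 195 × $0.26 = $50.7
Tier 2 (195–255 kWh): 60 × $0.30 = $18
Above 255 kWh: 201.25 × $0.35 = $70.4375
Bill = $139.14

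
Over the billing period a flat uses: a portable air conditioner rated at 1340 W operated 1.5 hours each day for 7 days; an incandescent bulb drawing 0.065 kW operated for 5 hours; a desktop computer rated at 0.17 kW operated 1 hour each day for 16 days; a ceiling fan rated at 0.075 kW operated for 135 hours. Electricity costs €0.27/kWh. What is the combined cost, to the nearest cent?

portable air conditioner: Runtime = 1.5 h/day × 7 days = 10.5 h
portable air conditioner: 1.34 kW × 10.5 h = 14.07 kWh
incandescent bulb: 0.065 kW × 5 h = 0.325 kWh
desktop computer: Runtime = 1 h/day × 16 days = 16 h
desktop computer: 0.17 kW × 16 h = 2.72 kWh
ceiling fan: 0.075 kW × 135 h = 10.125 kWh
Total energy = 27.24 kWh
Cost = 27.24 × €0.27 = €7.35

€7.35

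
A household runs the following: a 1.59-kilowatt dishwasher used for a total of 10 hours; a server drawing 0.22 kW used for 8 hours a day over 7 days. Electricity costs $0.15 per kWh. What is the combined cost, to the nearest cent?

$4.23

dishwasher: 1.59 kW × 10 h = 15.9 kWh
server: Runtime = 8 h/day × 7 days = 56 h
server: 0.22 kW × 56 h = 12.32 kWh
Total energy = 28.22 kWh
Cost = 28.22 × $0.15 = $4.23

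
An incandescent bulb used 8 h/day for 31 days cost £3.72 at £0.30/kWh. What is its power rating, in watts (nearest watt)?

50 W

Energy = £3.72 ÷ £0.30/kWh = 12.4 kWh
Runtime = 8 h/day × 31 days = 248 h
Power = 12.4 kWh ÷ 248 h = 0.05 kW = 50 W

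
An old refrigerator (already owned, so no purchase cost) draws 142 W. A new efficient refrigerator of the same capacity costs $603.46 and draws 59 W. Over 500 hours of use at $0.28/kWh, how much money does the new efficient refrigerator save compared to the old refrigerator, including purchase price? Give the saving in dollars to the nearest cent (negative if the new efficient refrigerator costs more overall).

old refrigerator: $0.00 + (142/1000) kW × 500 h × $0.28 = $0.00 + $19.88 = $19.88
new efficient refrigerator: $603.46 + (59/1000) kW × 500 h × $0.28 = $603.46 + $8.26 = $611.72
Saving = $19.88 − $611.72 = −$591.84

-$591.84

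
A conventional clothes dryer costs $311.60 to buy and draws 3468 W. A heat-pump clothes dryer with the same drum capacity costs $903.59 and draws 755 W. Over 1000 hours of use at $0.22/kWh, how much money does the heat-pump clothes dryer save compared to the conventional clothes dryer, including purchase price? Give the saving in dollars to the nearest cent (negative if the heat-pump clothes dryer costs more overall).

$4.87

conventional clothes dryer: $311.60 + (3468/1000) kW × 1000 h × $0.22 = $311.60 + $762.96 = $1074.56
heat-pump clothes dryer: $903.59 + (755/1000) kW × 1000 h × $0.22 = $903.59 + $166.1 = $1069.69
Saving = $1074.56 − $1069.69 = $4.87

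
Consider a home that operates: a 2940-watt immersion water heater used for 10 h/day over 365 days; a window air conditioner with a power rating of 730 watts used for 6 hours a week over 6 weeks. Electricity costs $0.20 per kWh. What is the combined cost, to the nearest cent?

$2151.46

immersion water heater: Runtime = 10 h/day × 365 days = 3650 h
immersion water heater: 2.94 kW × 3650 h = 10731 kWh
window air conditioner: Runtime = 6 h/week × 6 weeks = 36 h
window air conditioner: 0.73 kW × 36 h = 26.28 kWh
Total energy = 10757.28 kWh
Cost = 10757.28 × $0.20 = $2151.46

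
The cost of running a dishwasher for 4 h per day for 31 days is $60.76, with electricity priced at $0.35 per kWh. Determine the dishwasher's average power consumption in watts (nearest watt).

1400 W

Energy = $60.76 ÷ $0.35/kWh = 173.6 kWh
Runtime = 4 h/day × 31 days = 124 h
Power = 173.6 kWh ÷ 124 h = 1.4 kW = 1400 W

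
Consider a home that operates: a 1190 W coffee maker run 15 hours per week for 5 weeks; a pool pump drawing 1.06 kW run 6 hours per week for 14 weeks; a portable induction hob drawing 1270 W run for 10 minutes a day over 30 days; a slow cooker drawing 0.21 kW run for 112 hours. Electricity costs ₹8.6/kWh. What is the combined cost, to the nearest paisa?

₹1790.18

coffee maker: Runtime = 15 h/week × 5 weeks = 75 h
coffee maker: 1.19 kW × 75 h = 89.25 kWh
pool pump: Runtime = 6 h/week × 14 weeks = 84 h
pool pump: 1.06 kW × 84 h = 89.04 kWh
portable induction hob: Runtime = 10 min × 30 = 300 min = 5 h
portable induction hob: 1.27 kW × 5 h = 6.35 kWh
slow cooker: 0.21 kW × 112 h = 23.52 kWh
Total energy = 208.16 kWh
Cost = 208.16 × ₹8.6 = ₹1790.18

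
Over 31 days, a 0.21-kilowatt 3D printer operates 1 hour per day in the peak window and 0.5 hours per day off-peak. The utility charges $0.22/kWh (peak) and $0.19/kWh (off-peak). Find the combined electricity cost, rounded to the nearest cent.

$2.05

Peak energy = 0.21 kW × 1 h × 31 = 6.51 kWh
Off-peak energy = 0.21 kW × 0.5 h × 31 = 3.255 kWh
Cost = 6.51 × $0.22 + 3.255 × $0.19 = $1.4322 + $0.61845 = $2.05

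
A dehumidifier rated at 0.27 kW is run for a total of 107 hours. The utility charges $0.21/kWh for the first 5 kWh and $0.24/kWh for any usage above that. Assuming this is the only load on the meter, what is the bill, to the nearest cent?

Energy = 0.27 kW × 107 h = 28.89 kWh
Tier 1 (0–5 kWh): 5 × $0.21 = $1.05
Above 5 kWh: 23.89 × $0.24 = $5.7336
Bill = $6.78

$6.78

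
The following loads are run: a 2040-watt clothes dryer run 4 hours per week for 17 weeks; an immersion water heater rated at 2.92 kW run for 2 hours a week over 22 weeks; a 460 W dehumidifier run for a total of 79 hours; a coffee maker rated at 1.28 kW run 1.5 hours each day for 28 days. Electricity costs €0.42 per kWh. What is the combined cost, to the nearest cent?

clothes dryer: Runtime = 4 h/week × 17 weeks = 68 h
clothes dryer: 2.04 kW × 68 h = 138.72 kWh
immersion water heater: Runtime = 2 h/week × 22 weeks = 44 h
immersion water heater: 2.92 kW × 44 h = 128.48 kWh
dehumidifier: 0.46 kW × 79 h = 36.34 kWh
coffee maker: Runtime = 1.5 h/day × 28 days = 42 h
coffee maker: 1.28 kW × 42 h = 53.76 kWh
Total energy = 357.3 kWh
Cost = 357.3 × €0.42 = €150.07

€150.07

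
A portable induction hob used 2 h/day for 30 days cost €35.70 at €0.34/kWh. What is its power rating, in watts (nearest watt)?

Energy = €35.70 ÷ €0.34/kWh = 105 kWh
Runtime = 2 h/day × 30 days = 60 h
Power = 105 kWh ÷ 60 h = 1.75 kW = 1750 W

1750 W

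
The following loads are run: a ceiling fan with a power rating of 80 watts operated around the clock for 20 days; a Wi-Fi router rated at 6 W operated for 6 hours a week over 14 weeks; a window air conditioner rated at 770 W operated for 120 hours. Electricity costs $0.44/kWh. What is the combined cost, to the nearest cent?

$57.77

ceiling fan: Runtime = 24 h × 20 = 480 h
ceiling fan: 0.08 kW × 480 h = 38.4 kWh
Wi-Fi router: Runtime = 6 h/week × 14 weeks = 84 h
Wi-Fi router: 0.006 kW × 84 h = 0.504 kWh
window air conditioner: 0.77 kW × 120 h = 92.4 kWh
Total energy = 131.304 kWh
Cost = 131.304 × $0.44 = $57.77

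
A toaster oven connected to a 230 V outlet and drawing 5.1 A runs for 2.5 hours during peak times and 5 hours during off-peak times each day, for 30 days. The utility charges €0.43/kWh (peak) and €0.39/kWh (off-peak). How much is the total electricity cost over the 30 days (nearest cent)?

€106.45

Power = 5.1 A × 230 V = 1173 W = 1.173 kW
Peak energy = 1.173 kW × 2.5 h × 30 = 87.975 kWh
Off-peak energy = 1.173 kW × 5 h × 30 = 175.95 kWh
Cost = 87.975 × €0.43 + 175.95 × €0.39 = €37.82925 + €68.6205 = €106.45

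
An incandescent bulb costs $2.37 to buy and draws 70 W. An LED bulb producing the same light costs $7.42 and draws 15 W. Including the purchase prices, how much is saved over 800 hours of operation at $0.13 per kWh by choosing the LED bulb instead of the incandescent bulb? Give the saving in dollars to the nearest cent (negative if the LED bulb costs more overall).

incandescent bulb: $2.37 + (70/1000) kW × 800 h × $0.13 = $2.37 + $7.28 = $9.65
LED bulb: $7.42 + (15/1000) kW × 800 h × $0.13 = $7.42 + $1.56 = $8.98
Saving = $9.65 − $8.98 = $0.67

$0.67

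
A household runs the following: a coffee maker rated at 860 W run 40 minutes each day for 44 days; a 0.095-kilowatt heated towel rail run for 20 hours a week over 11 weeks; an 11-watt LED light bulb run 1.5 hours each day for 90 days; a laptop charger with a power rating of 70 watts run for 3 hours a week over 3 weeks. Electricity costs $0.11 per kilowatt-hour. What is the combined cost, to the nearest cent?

coffee maker: Runtime = 40 min × 44 = 1760 min = 29.333333… h
coffee maker: 0.86 kW × 29.333333… h = 25.226666… kWh
heated towel rail: Runtime = 20 h/week × 11 weeks = 220 h
heated towel rail: 0.095 kW × 220 h = 20.9 kWh
LED light bulb: Runtime = 1.5 h/day × 90 days = 135 h
LED light bulb: 0.011 kW × 135 h = 1.485 kWh
laptop charger: Runtime = 3 h/week × 3 weeks = 9 h
laptop charger: 0.07 kW × 9 h = 0.63 kWh
Total energy = 48.241666… kWh
Cost = 48.241666… × $0.11 = $5.31

$5.31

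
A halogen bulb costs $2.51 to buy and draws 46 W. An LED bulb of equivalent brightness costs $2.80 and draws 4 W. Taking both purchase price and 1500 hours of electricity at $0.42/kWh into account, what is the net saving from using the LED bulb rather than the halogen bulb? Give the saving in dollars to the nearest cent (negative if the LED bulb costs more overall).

$26.17

halogen bulb: $2.51 + (46/1000) kW × 1500 h × $0.42 = $2.51 + $28.98 = $31.49
LED bulb: $2.80 + (4/1000) kW × 1500 h × $0.42 = $2.80 + $2.52 = $5.32
Saving = $31.49 − $5.32 = $26.17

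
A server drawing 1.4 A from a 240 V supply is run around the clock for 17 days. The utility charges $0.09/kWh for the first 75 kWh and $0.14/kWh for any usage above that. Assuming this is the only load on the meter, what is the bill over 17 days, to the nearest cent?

$15.44

Power = 1.4 A × 240 V = 336 W = 0.336 kW
Runtime = 24 h × 17 = 408 h
Energy = 0.336 kW × 408 h = 137.088 kWh
Tier 1 (0–75 kWh): 75 × $0.09 = $6.75
Above 75 kWh: 62.088 × $0.14 = $8.69232
Bill = $15.44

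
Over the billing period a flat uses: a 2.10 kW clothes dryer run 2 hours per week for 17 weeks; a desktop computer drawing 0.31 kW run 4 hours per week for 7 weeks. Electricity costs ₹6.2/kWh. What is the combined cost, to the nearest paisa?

clothes dryer: Runtime = 2 h/week × 17 weeks = 34 h
clothes dryer: 2.1 kW × 34 h = 71.4 kWh
desktop computer: Runtime = 4 h/week × 7 weeks = 28 h
desktop computer: 0.31 kW × 28 h = 8.68 kWh
Total energy = 80.08 kWh
Cost = 80.08 × ₹6.2 = ₹496.50

₹496.50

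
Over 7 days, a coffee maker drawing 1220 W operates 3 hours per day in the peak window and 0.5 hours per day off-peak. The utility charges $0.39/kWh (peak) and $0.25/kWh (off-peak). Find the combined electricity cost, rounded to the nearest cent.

Peak energy = 1.22 kW × 3 h × 7 = 25.62 kWh
Off-peak energy = 1.22 kW × 0.5 h × 7 = 4.27 kWh
Cost = 25.62 × $0.39 + 4.27 × $0.25 = $9.9918 + $1.0675 = $11.06

$11.06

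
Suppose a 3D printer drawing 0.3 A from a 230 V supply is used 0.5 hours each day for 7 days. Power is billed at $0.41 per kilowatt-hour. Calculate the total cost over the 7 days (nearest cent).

Power = 0.3 A × 230 V = 69 W = 0.069 kW
Runtime = 0.5 h/day × 7 days = 3.5 h
Energy = 0.069 kW × 3.5 h = 0.2415 kWh
Cost = 0.2415 kWh × $0.41/kWh = $0.10

$0.10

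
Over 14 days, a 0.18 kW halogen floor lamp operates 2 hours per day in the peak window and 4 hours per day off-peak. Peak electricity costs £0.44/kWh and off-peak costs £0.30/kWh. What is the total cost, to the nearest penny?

Peak energy = 0.18 kW × 2 h × 14 = 5.04 kWh
Off-peak energy = 0.18 kW × 4 h × 14 = 10.08 kWh
Cost = 5.04 × £0.44 + 10.08 × £0.30 = £2.2176 + £3.024 = £5.24

£5.24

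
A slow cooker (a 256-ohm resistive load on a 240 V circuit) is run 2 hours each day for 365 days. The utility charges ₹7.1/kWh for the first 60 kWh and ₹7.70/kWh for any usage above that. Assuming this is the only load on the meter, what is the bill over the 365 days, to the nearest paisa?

₹1228.73

Power = V²/R = 240²/256 = 225 W = 0.225 kW
Runtime = 2 h/day × 365 days = 730 h
Energy = 0.225 kW × 730 h = 164.25 kWh
Tier 1 (0–60 kWh): 60 × ₹7.1 = ₹426
Above 60 kWh: 104.25 × ₹7.70 = ₹802.725
Bill = ₹1228.73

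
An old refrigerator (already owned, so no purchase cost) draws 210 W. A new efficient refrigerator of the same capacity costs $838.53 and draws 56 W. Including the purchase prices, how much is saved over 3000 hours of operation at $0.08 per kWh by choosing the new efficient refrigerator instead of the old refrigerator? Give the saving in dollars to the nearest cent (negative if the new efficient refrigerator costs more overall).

old refrigerator: $0.00 + (210/1000) kW × 3000 h × $0.08 = $0.00 + $50.4 = $50.4
new efficient refrigerator: $838.53 + (56/1000) kW × 3000 h × $0.08 = $838.53 + $13.44 = $851.97
Saving = $50.4 − $851.97 = −$801.57

-$801.57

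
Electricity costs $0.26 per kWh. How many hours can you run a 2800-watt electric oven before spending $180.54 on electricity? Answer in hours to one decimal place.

248.0 h

Energy available = $180.54 ÷ $0.26/kWh = 694.3846 kWh
Hours = 694.3846 kWh ÷ 2.8 kW = 248.0 h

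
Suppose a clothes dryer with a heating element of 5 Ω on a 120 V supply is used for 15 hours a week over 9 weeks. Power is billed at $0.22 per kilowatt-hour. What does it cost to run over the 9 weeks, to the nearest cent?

$85.54

Power = V²/R = 120²/5 = 2880 W = 2.88 kW
Runtime = 15 h/week × 9 weeks = 135 h
Energy = 2.88 kW × 135 h = 388.8 kWh
Cost = 388.8 kWh × $0.22/kWh = $85.54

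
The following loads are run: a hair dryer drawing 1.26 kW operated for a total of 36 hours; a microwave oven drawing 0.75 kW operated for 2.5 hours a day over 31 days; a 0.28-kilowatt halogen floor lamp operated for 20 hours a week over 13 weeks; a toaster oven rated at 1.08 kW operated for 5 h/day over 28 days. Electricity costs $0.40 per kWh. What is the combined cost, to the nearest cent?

hair dryer: 1.26 kW × 36 h = 45.36 kWh
microwave oven: Runtime = 2.5 h/day × 31 days = 77.5 h
microwave oven: 0.75 kW × 77.5 h = 58.125 kWh
halogen floor lamp: Runtime = 20 h/week × 13 weeks = 260 h
halogen floor lamp: 0.28 kW × 260 h = 72.8 kWh
toaster oven: Runtime = 5 h/day × 28 days = 140 h
toaster oven: 1.08 kW × 140 h = 151.2 kWh
Total energy = 327.485 kWh
Cost = 327.485 × $0.40 = $130.99

$130.99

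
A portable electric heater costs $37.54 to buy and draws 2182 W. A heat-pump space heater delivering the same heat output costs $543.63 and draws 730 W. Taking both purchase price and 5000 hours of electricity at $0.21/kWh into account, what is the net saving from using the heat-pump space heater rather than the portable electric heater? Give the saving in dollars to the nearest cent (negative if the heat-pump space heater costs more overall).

$1018.51

portable electric heater: $37.54 + (2182/1000) kW × 5000 h × $0.21 = $37.54 + $2291.1 = $2328.64
heat-pump space heater: $543.63 + (730/1000) kW × 5000 h × $0.21 = $543.63 + $766.5 = $1310.13
Saving = $2328.64 − $1310.13 = $1018.51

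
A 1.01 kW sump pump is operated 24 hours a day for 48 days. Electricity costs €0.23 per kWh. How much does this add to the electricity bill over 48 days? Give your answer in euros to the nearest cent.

Runtime = 24 h × 48 = 1152 h
Energy = 1.01 kW × 1152 h = 1163.52 kWh
Cost = 1163.52 kWh × €0.23/kWh = €267.61

€267.61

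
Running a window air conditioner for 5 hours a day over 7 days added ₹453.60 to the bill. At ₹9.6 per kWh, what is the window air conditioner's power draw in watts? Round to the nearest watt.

1350 W

Energy = ₹453.60 ÷ ₹9.6/kWh = 47.25 kWh
Runtime = 5 h/day × 7 days = 35 h
Power = 47.25 kWh ÷ 35 h = 1.35 kW = 1350 W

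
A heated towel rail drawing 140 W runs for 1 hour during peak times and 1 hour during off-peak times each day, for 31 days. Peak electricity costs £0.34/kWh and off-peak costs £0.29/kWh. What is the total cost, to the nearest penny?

£2.73

Peak energy = 0.14 kW × 1 h × 31 = 4.34 kWh
Off-peak energy = 0.14 kW × 1 h × 31 = 4.34 kWh
Cost = 4.34 × £0.34 + 4.34 × £0.29 = £1.4756 + £1.2586 = £2.73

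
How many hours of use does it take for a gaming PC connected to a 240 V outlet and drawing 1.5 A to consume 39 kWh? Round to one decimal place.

108.3 h

Power = 1.5 A × 240 V = 360 W = 0.36 kW
Hours = 39 kWh ÷ 0.36 kW = 108.3 h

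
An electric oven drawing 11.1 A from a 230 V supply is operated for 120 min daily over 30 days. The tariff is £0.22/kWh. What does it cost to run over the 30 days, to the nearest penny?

Power = 11.1 A × 230 V = 2553 W = 2.553 kW
Runtime = 120 min × 30 = 3600 min = 60 h
Energy = 2.553 kW × 60 h = 153.18 kWh
Cost = 153.18 kWh × £0.22/kWh = £33.70

£33.70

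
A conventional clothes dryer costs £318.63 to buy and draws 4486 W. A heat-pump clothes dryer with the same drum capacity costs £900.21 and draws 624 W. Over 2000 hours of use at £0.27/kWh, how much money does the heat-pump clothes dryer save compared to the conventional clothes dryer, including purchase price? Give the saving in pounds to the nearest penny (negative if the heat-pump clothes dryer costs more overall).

£1503.90

conventional clothes dryer: £318.63 + (4486/1000) kW × 2000 h × £0.27 = £318.63 + £2422.44 = £2741.07
heat-pump clothes dryer: £900.21 + (624/1000) kW × 2000 h × £0.27 = £900.21 + £336.96 = £1237.17
Saving = £2741.07 − £1237.17 = £1503.9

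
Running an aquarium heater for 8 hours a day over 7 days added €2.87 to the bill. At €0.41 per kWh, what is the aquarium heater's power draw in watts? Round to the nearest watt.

Energy = €2.87 ÷ €0.41/kWh = 7 kWh
Runtime = 8 h/day × 7 days = 56 h
Power = 7 kWh ÷ 56 h = 0.125 kW = 125 W

125 W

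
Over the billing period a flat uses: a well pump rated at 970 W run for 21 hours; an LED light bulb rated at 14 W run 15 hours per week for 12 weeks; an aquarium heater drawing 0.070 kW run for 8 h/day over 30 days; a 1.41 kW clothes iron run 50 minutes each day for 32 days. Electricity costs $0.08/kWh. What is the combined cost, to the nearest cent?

$6.18

well pump: 0.97 kW × 21 h = 20.37 kWh
LED light bulb: Runtime = 15 h/week × 12 weeks = 180 h
LED light bulb: 0.014 kW × 180 h = 2.52 kWh
aquarium heater: Runtime = 8 h/day × 30 days = 240 h
aquarium heater: 0.07 kW × 240 h = 16.8 kWh
clothes iron: Runtime = 50 min × 32 = 1600 min = 26.666666… h
clothes iron: 1.41 kW × 26.666666… h = 37.6 kWh
Total energy = 77.29 kWh
Cost = 77.29 × $0.08 = $6.18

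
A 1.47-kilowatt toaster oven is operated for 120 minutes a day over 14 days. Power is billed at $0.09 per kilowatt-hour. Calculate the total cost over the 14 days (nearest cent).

$3.70

Runtime = 120 min × 14 = 1680 min = 28 h
Energy = 1.47 kW × 28 h = 41.16 kWh
Cost = 41.16 kWh × $0.09/kWh = $3.70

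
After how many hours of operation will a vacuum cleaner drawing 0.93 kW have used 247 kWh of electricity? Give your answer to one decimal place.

Hours = 247 kWh ÷ 0.93 kW = 265.6 h

265.6 h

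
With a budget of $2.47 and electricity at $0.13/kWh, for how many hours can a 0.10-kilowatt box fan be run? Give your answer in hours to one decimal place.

190.0 h

Energy available = $2.47 ÷ $0.13/kWh = 19 kWh
Hours = 19 kWh ÷ 0.1 kW = 190.0 h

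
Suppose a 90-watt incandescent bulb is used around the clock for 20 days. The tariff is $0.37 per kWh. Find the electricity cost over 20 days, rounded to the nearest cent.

$15.98

Runtime = 24 h × 20 = 480 h
Energy = 0.09 kW × 480 h = 43.2 kWh
Cost = 43.2 kWh × $0.37/kWh = $15.98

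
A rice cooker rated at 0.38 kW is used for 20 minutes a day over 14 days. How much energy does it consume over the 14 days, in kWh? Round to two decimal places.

1.77 kWh

Runtime = 20 min × 14 = 280 min = 4.666666… h
Energy = 0.38 kW × 4.666666… h = 1.773333… kWh ≈ 1.77 kWh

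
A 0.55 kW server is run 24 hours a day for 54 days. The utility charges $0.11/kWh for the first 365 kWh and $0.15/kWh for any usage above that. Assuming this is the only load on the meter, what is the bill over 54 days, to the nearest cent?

$92.32

Runtime = 24 h × 54 = 1296 h
Energy = 0.55 kW × 1296 h = 712.8 kWh
Tier 1 (0–365 kWh): 365 × $0.11 = $40.15
Above 365 kWh: 347.8 × $0.15 = $52.17
Bill = $92.32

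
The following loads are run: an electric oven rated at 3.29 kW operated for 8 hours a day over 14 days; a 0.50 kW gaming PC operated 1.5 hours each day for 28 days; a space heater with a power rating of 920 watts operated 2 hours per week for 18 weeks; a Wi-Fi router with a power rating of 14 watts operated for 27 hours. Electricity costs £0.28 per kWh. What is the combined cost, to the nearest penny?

£118.43

electric oven: Runtime = 8 h/day × 14 days = 112 h
electric oven: 3.29 kW × 112 h = 368.48 kWh
gaming PC: Runtime = 1.5 h/day × 28 days = 42 h
gaming PC: 0.5 kW × 42 h = 21 kWh
space heater: Runtime = 2 h/week × 18 weeks = 36 h
space heater: 0.92 kW × 36 h = 33.12 kWh
Wi-Fi router: 0.014 kW × 27 h = 0.378 kWh
Total energy = 422.978 kWh
Cost = 422.978 × £0.28 = £118.43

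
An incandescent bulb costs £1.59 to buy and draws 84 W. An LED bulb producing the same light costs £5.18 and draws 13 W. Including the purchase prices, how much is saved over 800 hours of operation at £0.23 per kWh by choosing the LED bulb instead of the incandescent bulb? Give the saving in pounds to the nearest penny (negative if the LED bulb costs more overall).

£9.47

incandescent bulb: £1.59 + (84/1000) kW × 800 h × £0.23 = £1.59 + £15.456 = £17.046
LED bulb: £5.18 + (13/1000) kW × 800 h × £0.23 = £5.18 + £2.392 = £7.572
Saving = £17.046 − £7.572 = £9.474 → £9.47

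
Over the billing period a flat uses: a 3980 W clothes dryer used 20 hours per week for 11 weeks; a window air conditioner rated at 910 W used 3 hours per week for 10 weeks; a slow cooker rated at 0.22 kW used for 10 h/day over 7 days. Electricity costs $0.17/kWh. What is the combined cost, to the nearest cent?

$156.11

clothes dryer: Runtime = 20 h/week × 11 weeks = 220 h
clothes dryer: 3.98 kW × 220 h = 875.6 kWh
window air conditioner: Runtime = 3 h/week × 10 weeks = 30 h
window air conditioner: 0.91 kW × 30 h = 27.3 kWh
slow cooker: Runtime = 10 h/day × 7 days = 70 h
slow cooker: 0.22 kW × 70 h = 15.4 kWh
Total energy = 918.3 kWh
Cost = 918.3 × $0.17 = $156.11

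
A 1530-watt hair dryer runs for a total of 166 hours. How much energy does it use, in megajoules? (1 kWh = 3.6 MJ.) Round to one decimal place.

914.3 MJ

Energy = 1.53 kW × 166 h = 253.98 kWh
= 253.98 × 3.6 MJ = 914.3 MJ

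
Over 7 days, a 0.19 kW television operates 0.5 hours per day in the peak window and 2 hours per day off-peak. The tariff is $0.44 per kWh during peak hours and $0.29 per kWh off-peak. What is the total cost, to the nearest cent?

Peak energy = 0.19 kW × 0.5 h × 7 = 0.665 kWh
Off-peak energy = 0.19 kW × 2 h × 7 = 2.66 kWh
Cost = 0.665 × $0.44 + 2.66 × $0.29 = $0.2926 + $0.7714 = $1.06

$1.06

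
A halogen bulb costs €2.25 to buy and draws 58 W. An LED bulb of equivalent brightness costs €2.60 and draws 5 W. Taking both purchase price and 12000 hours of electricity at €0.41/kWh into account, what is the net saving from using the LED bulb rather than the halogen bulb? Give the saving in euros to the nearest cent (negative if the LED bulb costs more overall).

€260.41

halogen bulb: €2.25 + (58/1000) kW × 12000 h × €0.41 = €2.25 + €285.36 = €287.61
LED bulb: €2.60 + (5/1000) kW × 12000 h × €0.41 = €2.60 + €24.6 = €27.2
Saving = €287.61 − €27.2 = €260.41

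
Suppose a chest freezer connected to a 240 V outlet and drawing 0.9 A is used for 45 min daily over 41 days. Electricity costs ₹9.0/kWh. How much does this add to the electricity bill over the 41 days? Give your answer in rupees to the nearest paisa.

₹59.78

Power = 0.9 A × 240 V = 216 W = 0.216 kW
Runtime = 45 min × 41 = 1845 min = 30.75 h
Energy = 0.216 kW × 30.75 h = 6.642 kWh
Cost = 6.642 kWh × ₹9.0/kWh = ₹59.78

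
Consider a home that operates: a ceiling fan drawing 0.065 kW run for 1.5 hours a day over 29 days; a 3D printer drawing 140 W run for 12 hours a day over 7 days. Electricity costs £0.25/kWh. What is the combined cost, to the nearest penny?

ceiling fan: Runtime = 1.5 h/day × 29 days = 43.5 h
ceiling fan: 0.065 kW × 43.5 h = 2.8275 kWh
3D printer: Runtime = 12 h/day × 7 days = 84 h
3D printer: 0.14 kW × 84 h = 11.76 kWh
Total energy = 14.5875 kWh
Cost = 14.5875 × £0.25 = £3.65

£3.65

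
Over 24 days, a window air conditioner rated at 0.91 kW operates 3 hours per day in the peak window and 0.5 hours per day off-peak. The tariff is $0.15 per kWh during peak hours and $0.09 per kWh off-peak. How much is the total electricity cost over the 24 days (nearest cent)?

Peak energy = 0.91 kW × 3 h × 24 = 65.52 kWh
Off-peak energy = 0.91 kW × 0.5 h × 24 = 10.92 kWh
Cost = 65.52 × $0.15 + 10.92 × $0.09 = $9.828 + $0.9828 = $10.81

$10.81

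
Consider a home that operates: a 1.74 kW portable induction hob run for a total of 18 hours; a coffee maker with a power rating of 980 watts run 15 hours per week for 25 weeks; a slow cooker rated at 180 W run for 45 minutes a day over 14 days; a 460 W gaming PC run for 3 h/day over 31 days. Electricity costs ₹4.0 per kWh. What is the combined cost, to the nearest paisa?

₹1773.96

portable induction hob: 1.74 kW × 18 h = 31.32 kWh
coffee maker: Runtime = 15 h/week × 25 weeks = 375 h
coffee maker: 0.98 kW × 375 h = 367.5 kWh
slow cooker: Runtime = 45 min × 14 = 630 min = 10.5 h
slow cooker: 0.18 kW × 10.5 h = 1.89 kWh
gaming PC: Runtime = 3 h/day × 31 days = 93 h
gaming PC: 0.46 kW × 93 h = 42.78 kWh
Total energy = 443.49 kWh
Cost = 443.49 × ₹4.0 = ₹1773.96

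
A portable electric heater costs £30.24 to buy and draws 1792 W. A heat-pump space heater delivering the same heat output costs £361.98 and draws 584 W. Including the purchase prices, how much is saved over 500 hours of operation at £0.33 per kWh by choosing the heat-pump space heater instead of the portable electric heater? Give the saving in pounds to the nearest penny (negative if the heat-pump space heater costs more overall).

-£132.42

portable electric heater: £30.24 + (1792/1000) kW × 500 h × £0.33 = £30.24 + £295.68 = £325.92
heat-pump space heater: £361.98 + (584/1000) kW × 500 h × £0.33 = £361.98 + £96.36 = £458.34
Saving = £325.92 − £458.34 = −£132.42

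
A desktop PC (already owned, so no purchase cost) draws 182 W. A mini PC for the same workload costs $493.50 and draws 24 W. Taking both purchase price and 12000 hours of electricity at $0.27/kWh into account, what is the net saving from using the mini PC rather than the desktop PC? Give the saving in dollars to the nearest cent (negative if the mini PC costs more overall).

desktop PC: $0.00 + (182/1000) kW × 12000 h × $0.27 = $0.00 + $589.68 = $589.68
mini PC: $493.50 + (24/1000) kW × 12000 h × $0.27 = $493.50 + $77.76 = $571.26
Saving = $589.68 − $571.26 = $18.42

$18.42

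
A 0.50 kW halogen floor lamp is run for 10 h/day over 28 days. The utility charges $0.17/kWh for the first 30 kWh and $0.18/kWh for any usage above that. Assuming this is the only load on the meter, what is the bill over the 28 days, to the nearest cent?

Runtime = 10 h/day × 28 days = 280 h
Energy = 0.5 kW × 280 h = 140 kWh
Tier 1 (0–30 kWh): 30 × $0.17 = $5.1
Above 30 kWh: 110 × $0.18 = $19.8
Bill = $24.90

$24.90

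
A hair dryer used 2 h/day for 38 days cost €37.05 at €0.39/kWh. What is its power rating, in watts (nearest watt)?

Energy = €37.05 ÷ €0.39/kWh = 95 kWh
Runtime = 2 h/day × 38 days = 76 h
Power = 95 kWh ÷ 76 h = 1.25 kW = 1250 W

1250 W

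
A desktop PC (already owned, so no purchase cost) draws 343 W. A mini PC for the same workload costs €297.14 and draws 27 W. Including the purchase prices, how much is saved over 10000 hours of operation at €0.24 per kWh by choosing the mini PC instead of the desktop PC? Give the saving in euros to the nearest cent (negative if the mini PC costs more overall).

€461.26

desktop PC: €0.00 + (343/1000) kW × 10000 h × €0.24 = €0.00 + €823.2 = €823.2
mini PC: €297.14 + (27/1000) kW × 10000 h × €0.24 = €297.14 + €64.8 = €361.94
Saving = €823.2 − €361.94 = €461.26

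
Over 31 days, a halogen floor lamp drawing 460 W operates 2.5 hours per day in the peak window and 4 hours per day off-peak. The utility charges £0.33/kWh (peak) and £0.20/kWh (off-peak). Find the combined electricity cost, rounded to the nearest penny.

Peak energy = 0.46 kW × 2.5 h × 31 = 35.65 kWh
Off-peak energy = 0.46 kW × 4 h × 31 = 57.04 kWh
Cost = 35.65 × £0.33 + 57.04 × £0.20 = £11.7645 + £11.408 = £23.17

£23.17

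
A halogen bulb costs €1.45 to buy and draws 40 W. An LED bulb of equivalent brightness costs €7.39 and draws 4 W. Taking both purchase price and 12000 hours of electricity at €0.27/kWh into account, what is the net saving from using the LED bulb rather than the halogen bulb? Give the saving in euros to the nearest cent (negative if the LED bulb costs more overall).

halogen bulb: €1.45 + (40/1000) kW × 12000 h × €0.27 = €1.45 + €129.6 = €131.05
LED bulb: €7.39 + (4/1000) kW × 12000 h × €0.27 = €7.39 + €12.96 = €20.35
Saving = €131.05 − €20.35 = €110.7

€110.70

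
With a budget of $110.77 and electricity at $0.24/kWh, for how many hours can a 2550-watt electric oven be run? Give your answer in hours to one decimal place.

181.0 h

Energy available = $110.77 ÷ $0.24/kWh = 461.5417 kWh
Hours = 461.5417 kWh ÷ 2.55 kW = 181.0 h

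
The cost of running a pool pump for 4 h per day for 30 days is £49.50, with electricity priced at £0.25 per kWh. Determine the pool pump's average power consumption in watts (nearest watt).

Energy = £49.50 ÷ £0.25/kWh = 198 kWh
Runtime = 4 h/day × 30 days = 120 h
Power = 198 kWh ÷ 120 h = 1.65 kW = 1650 W

1650 W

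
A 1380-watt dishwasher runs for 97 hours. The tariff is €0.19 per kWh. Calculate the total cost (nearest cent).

€25.43

Energy = 1.38 kW × 97 h = 133.86 kWh
Cost = 133.86 kWh × €0.19/kWh = €25.43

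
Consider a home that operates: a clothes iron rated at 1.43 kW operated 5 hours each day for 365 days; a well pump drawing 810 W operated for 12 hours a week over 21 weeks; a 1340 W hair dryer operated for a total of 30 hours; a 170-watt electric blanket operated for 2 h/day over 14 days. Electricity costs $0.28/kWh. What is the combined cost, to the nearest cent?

clothes iron: Runtime = 5 h/day × 365 days = 1825 h
clothes iron: 1.43 kW × 1825 h = 2609.75 kWh
well pump: Runtime = 12 h/week × 21 weeks = 252 h
well pump: 0.81 kW × 252 h = 204.12 kWh
hair dryer: 1.34 kW × 30 h = 40.2 kWh
electric blanket: Runtime = 2 h/day × 14 days = 28 h
electric blanket: 0.17 kW × 28 h = 4.76 kWh
Total energy = 2858.83 kWh
Cost = 2858.83 × $0.28 = $800.47

$800.47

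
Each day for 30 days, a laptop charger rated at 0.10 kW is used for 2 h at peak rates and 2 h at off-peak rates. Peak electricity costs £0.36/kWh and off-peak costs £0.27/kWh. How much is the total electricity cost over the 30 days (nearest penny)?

Peak energy = 0.1 kW × 2 h × 30 = 6 kWh
Off-peak energy = 0.1 kW × 2 h × 30 = 6 kWh
Cost = 6 × £0.36 + 6 × £0.27 = £2.16 + £1.62 = £3.78

£3.78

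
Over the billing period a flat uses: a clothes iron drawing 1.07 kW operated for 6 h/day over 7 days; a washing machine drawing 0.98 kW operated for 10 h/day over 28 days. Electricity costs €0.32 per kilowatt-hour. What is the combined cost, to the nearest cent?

€102.19

clothes iron: Runtime = 6 h/day × 7 days = 42 h
clothes iron: 1.07 kW × 42 h = 44.94 kWh
washing machine: Runtime = 10 h/day × 28 days = 280 h
washing machine: 0.98 kW × 280 h = 274.4 kWh
Total energy = 319.34 kWh
Cost = 319.34 × €0.32 = €102.19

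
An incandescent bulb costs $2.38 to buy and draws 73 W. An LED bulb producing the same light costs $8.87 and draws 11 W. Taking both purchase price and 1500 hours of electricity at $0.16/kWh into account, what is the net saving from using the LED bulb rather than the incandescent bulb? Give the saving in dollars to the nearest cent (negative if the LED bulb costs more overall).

incandescent bulb: $2.38 + (73/1000) kW × 1500 h × $0.16 = $2.38 + $17.52 = $19.9
LED bulb: $8.87 + (11/1000) kW × 1500 h × $0.16 = $8.87 + $2.64 = $11.51
Saving = $19.9 − $11.51 = $8.39

$8.39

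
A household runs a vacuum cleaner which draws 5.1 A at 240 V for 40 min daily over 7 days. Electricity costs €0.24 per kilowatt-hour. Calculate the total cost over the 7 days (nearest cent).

Power = 5.1 A × 240 V = 1224 W = 1.224 kW
Runtime = 40 min × 7 = 280 min = 4.666666… h
Energy = 1.224 kW × 4.666666… h = 5.712 kWh
Cost = 5.712 kWh × €0.24/kWh = €1.37

€1.37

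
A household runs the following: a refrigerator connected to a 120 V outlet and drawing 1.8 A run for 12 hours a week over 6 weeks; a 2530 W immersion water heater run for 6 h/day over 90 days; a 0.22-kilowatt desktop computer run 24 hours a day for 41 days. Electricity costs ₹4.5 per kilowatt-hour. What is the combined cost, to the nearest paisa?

₹7192.04

refrigerator: Power = 1.8 A × 120 V = 216 W = 0.216 kW
refrigerator: Runtime = 12 h/week × 6 weeks = 72 h
refrigerator: 0.216 kW × 72 h = 15.552 kWh
immersion water heater: Runtime = 6 h/day × 90 days = 540 h
immersion water heater: 2.53 kW × 540 h = 1366.2 kWh
desktop computer: Runtime = 24 h × 41 = 984 h
desktop computer: 0.22 kW × 984 h = 216.48 kWh
Total energy = 1598.232 kWh
Cost = 1598.232 × ₹4.5 = ₹7192.04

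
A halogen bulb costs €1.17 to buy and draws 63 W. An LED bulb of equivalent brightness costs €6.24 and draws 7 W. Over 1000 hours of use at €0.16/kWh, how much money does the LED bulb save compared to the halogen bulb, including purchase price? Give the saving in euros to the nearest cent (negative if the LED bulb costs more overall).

€3.89

halogen bulb: €1.17 + (63/1000) kW × 1000 h × €0.16 = €1.17 + €10.08 = €11.25
LED bulb: €6.24 + (7/1000) kW × 1000 h × €0.16 = €6.24 + €1.12 = €7.36
Saving = €11.25 − €7.36 = €3.89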